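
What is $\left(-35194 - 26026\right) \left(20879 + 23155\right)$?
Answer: $-2695761480$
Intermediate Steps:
$\left(-35194 - 26026\right) \left(20879 + 23155\right) = \left(-61220\right) 44034 = -2695761480$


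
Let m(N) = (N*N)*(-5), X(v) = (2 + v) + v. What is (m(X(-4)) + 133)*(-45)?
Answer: 2115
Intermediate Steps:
X(v) = 2 + 2*v
m(N) = -5*N² (m(N) = N²*(-5) = -5*N²)
(m(X(-4)) + 133)*(-45) = (-5*(2 + 2*(-4))² + 133)*(-45) = (-5*(2 - 8)² + 133)*(-45) = (-5*(-6)² + 133)*(-45) = (-5*36 + 133)*(-45) = (-180 + 133)*(-45) = -47*(-45) = 2115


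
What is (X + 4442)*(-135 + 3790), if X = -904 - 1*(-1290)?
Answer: 17646340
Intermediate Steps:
X = 386 (X = -904 + 1290 = 386)
(X + 4442)*(-135 + 3790) = (386 + 4442)*(-135 + 3790) = 4828*3655 = 17646340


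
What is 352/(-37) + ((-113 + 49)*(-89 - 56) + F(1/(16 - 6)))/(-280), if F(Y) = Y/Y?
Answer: -441957/10360 ≈ -42.660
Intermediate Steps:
F(Y) = 1
352/(-37) + ((-113 + 49)*(-89 - 56) + F(1/(16 - 6)))/(-280) = 352/(-37) + ((-113 + 49)*(-89 - 56) + 1)/(-280) = 352*(-1/37) + (-64*(-145) + 1)*(-1/280) = -352/37 + (9280 + 1)*(-1/280) = -352/37 + 9281*(-1/280) = -352/37 - 9281/280 = -441957/10360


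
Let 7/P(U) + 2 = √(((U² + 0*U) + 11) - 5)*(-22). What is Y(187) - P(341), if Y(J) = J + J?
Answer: 10524903041/28141452 + 77*√116287/28141452 ≈ 374.00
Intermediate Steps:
Y(J) = 2*J
P(U) = 7/(-2 - 22*√(6 + U²)) (P(U) = 7/(-2 + √(((U² + 0*U) + 11) - 5)*(-22)) = 7/(-2 + √(((U² + 0) + 11) - 5)*(-22)) = 7/(-2 + √((U² + 11) - 5)*(-22)) = 7/(-2 + √((11 + U²) - 5)*(-22)) = 7/(-2 + √(6 + U²)*(-22)) = 7/(-2 - 22*√(6 + U²)))
Y(187) - P(341) = 2*187 - (-7)/(2 + 22*√(6 + 341²)) = 374 - (-7)/(2 + 22*√(6 + 116281)) = 374 - (-7)/(2 + 22*√116287) = 374 + 7/(2 + 22*√116287)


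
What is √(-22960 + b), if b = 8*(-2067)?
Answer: 2*I*√9874 ≈ 198.74*I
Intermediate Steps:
b = -16536
√(-22960 + b) = √(-22960 - 16536) = √(-39496) = 2*I*√9874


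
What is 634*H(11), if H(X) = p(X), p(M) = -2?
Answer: -1268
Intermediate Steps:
H(X) = -2
634*H(11) = 634*(-2) = -1268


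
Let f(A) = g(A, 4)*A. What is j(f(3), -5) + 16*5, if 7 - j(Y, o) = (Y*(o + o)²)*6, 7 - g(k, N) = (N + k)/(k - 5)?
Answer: -18813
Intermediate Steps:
g(k, N) = 7 - (N + k)/(-5 + k) (g(k, N) = 7 - (N + k)/(k - 5) = 7 - (N + k)/(-5 + k))
f(A) = A*(-39 + 6*A)/(-5 + A) (f(A) = ((-35 - 1*4 + 6*A)/(-5 + A))*A = ((-35 - 4 + 6*A)/(-5 + A))*A = ((-39 + 6*A)/(-5 + A))*A = A*(-39 + 6*A)/(-5 + A))
j(Y, o) = 7 - 24*Y*o² (j(Y, o) = 7 - Y*(o + o)²*6 = 7 - Y*(2*o)²*6 = 7 - Y*(4*o²)*6 = 7 - 4*Y*o²*6 = 7 - 24*Y*o²)
j(f(3), -5) + 16*5 = (7 - 24*3*3*(-13 + 2*3)/(-5 + 3)*(-5)²) + 16*5 = (7 - 24*3*3*(-13 + 6)/(-2)*25) + 80 = (7 - 24*3*3*(-½)*(-7)*25) + 80 = (7 - 24*63/2*25) + 80 = (7 - 18900) + 80 = -18893 + 80 = -18813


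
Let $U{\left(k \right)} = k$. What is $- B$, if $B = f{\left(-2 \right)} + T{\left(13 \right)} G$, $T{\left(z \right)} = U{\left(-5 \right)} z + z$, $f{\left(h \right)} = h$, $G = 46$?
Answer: $2394$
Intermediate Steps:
$T{\left(z \right)} = - 4 z$ ($T{\left(z \right)} = - 5 z + z = - 4 z$)
$B = -2394$ ($B = -2 + \left(-4\right) 13 \cdot 46 = -2 - 2392 = -2394$)
$- B = \left(-1\right) \left(-2394\right) = 2394$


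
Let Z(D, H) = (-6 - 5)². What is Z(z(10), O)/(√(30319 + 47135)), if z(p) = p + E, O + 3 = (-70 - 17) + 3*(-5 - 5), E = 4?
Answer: 121*√8606/25818 ≈ 0.43477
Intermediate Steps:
O = -120 (O = -3 + ((-70 - 17) + 3*(-5 - 5)) = -3 + (-87 + 3*(-10)) = -3 + (-87 - 30) = -3 - 117 = -120)
z(p) = 4 + p (z(p) = p + 4 = 4 + p)
Z(D, H) = 121 (Z(D, H) = (-11)² = 121)
Z(z(10), O)/(√(30319 + 47135)) = 121/(√(30319 + 47135)) = 121/(√77454) = 121/((3*√8606)) = 121*(√8606/25818) = 121*√8606/25818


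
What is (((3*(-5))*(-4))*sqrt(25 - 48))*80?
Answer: 4800*I*sqrt(23) ≈ 23020.0*I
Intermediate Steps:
(((3*(-5))*(-4))*sqrt(25 - 48))*80 = ((-15*(-4))*sqrt(-23))*80 = (60*(I*sqrt(23)))*80 = (60*I*sqrt(23))*80 = 4800*I*sqrt(23)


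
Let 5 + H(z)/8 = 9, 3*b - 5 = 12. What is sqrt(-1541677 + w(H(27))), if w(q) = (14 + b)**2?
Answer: 82*I*sqrt(2063)/3 ≈ 1241.5*I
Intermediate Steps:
b = 17/3 (b = 5/3 + (1/3)*12 = 5/3 + 4 = 17/3 ≈ 5.6667)
H(z) = 32 (H(z) = -40 + 8*9 = -40 + 72 = 32)
w(q) = 3481/9 (w(q) = (14 + 17/3)**2 = (59/3)**2 = 3481/9)
sqrt(-1541677 + w(H(27))) = sqrt(-1541677 + 3481/9) = sqrt(-13871612/9) = 82*I*sqrt(2063)/3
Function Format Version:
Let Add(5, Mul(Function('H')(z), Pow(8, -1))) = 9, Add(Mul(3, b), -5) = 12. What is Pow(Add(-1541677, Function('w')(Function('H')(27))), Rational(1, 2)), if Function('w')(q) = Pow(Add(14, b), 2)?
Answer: Mul(Rational(82, 3), I, Pow(2063, Rational(1, 2))) ≈ Mul(1241.5, I)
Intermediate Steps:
b = Rational(17, 3) (b = Add(Rational(5, 3), Mul(Rational(1, 3), 12)) = Add(Rational(5, 3), 4) = Rational(17, 3) ≈ 5.6667)
Function('H')(z) = 32 (Function('H')(z) = Add(-40, Mul(8, 9)) = Add(-40, 72) = 32)
Function('w')(q) = Rational(3481, 9) (Function('w')(q) = Pow(Add(14, Rational(17, 3)), 2) = Pow(Rational(59, 3), 2) = Rational(3481, 9))
Pow(Add(-1541677, Function('w')(Function('H')(27))), Rational(1, 2)) = Pow(Add(-1541677, Rational(3481, 9)), Rational(1, 2)) = Pow(Rational(-13871612, 9), Rational(1, 2)) = Mul(Rational(82, 3), I, Pow(2063, Rational(1, 2)))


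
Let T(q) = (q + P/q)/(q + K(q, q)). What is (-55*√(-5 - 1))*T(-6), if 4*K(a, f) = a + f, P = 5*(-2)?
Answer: -715*I*√6/27 ≈ -64.866*I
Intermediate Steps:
P = -10
K(a, f) = a/4 + f/4 (K(a, f) = (a + f)/4 = a/4 + f/4)
T(q) = 2*(q - 10/q)/(3*q) (T(q) = (q - 10/q)/(q + (q/4 + q/4)) = (q - 10/q)/(q + q/2) = (q - 10/q)/((3*q/2)) = (q - 10/q)*(2/(3*q)) = 2*(q - 10/q)/(3*q))
(-55*√(-5 - 1))*T(-6) = (-55*√(-5 - 1))*(⅔ - 20/3/(-6)²) = (-55*I*√6)*(⅔ - 20/3*1/36) = (-55*I*√6)*(⅔ - 5/27) = -55*I*√6*(13/27) = -715*I*√6/27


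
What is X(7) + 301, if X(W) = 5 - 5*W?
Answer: 271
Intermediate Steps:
X(7) + 301 = (5 - 5*7) + 301 = (5 - 35) + 301 = -30 + 301 = 271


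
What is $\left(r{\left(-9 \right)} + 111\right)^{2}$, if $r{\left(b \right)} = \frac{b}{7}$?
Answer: $\frac{589824}{49} \approx 12037.0$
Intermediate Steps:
$r{\left(b \right)} = \frac{b}{7}$ ($r{\left(b \right)} = b \frac{1}{7} = \frac{b}{7}$)
$\left(r{\left(-9 \right)} + 111\right)^{2} = \left(\frac{1}{7} \left(-9\right) + 111\right)^{2} = \left(- \frac{9}{7} + 111\right)^{2} = \left(\frac{768}{7}\right)^{2} = \frac{589824}{49}$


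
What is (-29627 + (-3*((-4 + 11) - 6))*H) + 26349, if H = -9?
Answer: -3251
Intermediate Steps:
(-29627 + (-3*((-4 + 11) - 6))*H) + 26349 = (-29627 - 3*((-4 + 11) - 6)*(-9)) + 26349 = (-29627 - 3*(7 - 6)*(-9)) + 26349 = (-29627 - 3*1*(-9)) + 26349 = (-29627 - 3*(-9)) + 26349 = (-29627 + 27) + 26349 = -29600 + 26349 = -3251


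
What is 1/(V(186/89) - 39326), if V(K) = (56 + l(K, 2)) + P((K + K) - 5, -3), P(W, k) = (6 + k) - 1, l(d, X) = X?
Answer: -1/39266 ≈ -2.5467e-5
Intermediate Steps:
P(W, k) = 5 + k
V(K) = 60 (V(K) = (56 + 2) + (5 - 3) = 58 + 2 = 60)
1/(V(186/89) - 39326) = 1/(60 - 39326) = 1/(-39266) = -1/39266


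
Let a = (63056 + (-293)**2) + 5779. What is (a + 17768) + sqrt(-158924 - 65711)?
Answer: 172452 + I*sqrt(224635) ≈ 1.7245e+5 + 473.96*I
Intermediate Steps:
a = 154684 (a = (63056 + 85849) + 5779 = 148905 + 5779 = 154684)
(a + 17768) + sqrt(-158924 - 65711) = (154684 + 17768) + sqrt(-158924 - 65711) = 172452 + sqrt(-224635) = 172452 + I*sqrt(224635)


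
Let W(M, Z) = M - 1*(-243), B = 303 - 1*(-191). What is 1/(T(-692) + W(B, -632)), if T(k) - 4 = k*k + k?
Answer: 1/478913 ≈ 2.0881e-6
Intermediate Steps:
T(k) = 4 + k + k² (T(k) = 4 + (k*k + k) = 4 + (k² + k) = 4 + (k + k²) = 4 + k + k²)
B = 494 (B = 303 + 191 = 494)
W(M, Z) = 243 + M (W(M, Z) = M + 243 = 243 + M)
1/(T(-692) + W(B, -632)) = 1/((4 - 692 + (-692)²) + (243 + 494)) = 1/((4 - 692 + 478864) + 737) = 1/(478176 + 737) = 1/478913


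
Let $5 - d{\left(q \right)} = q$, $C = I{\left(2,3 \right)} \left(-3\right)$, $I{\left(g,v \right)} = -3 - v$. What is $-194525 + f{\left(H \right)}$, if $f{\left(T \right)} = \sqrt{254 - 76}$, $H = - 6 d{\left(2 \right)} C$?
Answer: $-194525 + \sqrt{178} \approx -1.9451 \cdot 10^{5}$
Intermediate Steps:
$C = 18$ ($C = \left(-3 - 3\right) \left(-3\right) = \left(-6\right) \left(-3\right) = 18$)
$d{\left(q \right)} = 5 - q$
$H = -324$ ($H = - 6 \left(5 - 2\right) 18 = \left(-6\right) 3 \cdot 18 = \left(-18\right) 18 = -324$)
$f{\left(T \right)} = \sqrt{178}$
$-194525 + f{\left(H \right)} = -194525 + \sqrt{178}$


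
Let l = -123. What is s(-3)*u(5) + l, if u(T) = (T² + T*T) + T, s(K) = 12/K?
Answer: -343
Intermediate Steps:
u(T) = T + 2*T² (u(T) = (T² + T²) + T = 2*T² + T = T + 2*T²)
s(-3)*u(5) + l = (12/(-3))*(5*(1 + 2*5)) - 123 = (12*(-⅓))*(5*(1 + 10)) - 123 = -20*11 - 123 = -4*55 - 123 = -220 - 123 = -343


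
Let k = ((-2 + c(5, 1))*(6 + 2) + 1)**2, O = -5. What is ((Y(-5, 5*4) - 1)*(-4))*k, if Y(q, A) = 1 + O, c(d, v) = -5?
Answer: 60500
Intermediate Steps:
k = 3025 (k = ((-2 - 5)*(6 + 2) + 1)**2 = (-7*8 + 1)**2 = (-56 + 1)**2 = (-55)**2 = 3025)
Y(q, A) = -4 (Y(q, A) = 1 - 5 = -4)
((Y(-5, 5*4) - 1)*(-4))*k = ((-4 - 1)*(-4))*3025 = -5*(-4)*3025 = 20*3025 = 60500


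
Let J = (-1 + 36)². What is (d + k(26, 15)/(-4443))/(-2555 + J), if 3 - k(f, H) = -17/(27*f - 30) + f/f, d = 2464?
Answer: -387197557/208998720 ≈ -1.8526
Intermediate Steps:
J = 1225 (J = 35² = 1225)
k(f, H) = 2 + 17/(-30 + 27*f) (k(f, H) = 3 - (-17/(27*f - 30) + f/f) = 3 - (-17/(-30 + 27*f) + 1) = 3 - (1 - 17/(-30 + 27*f)) = 3 + (-1 + 17/(-30 + 27*f)) = 2 + 17/(-30 + 27*f))
(d + k(26, 15)/(-4443))/(-2555 + J) = (2464 + ((-43 + 54*26)/(3*(-10 + 9*26)))/(-4443))/(-2555 + 1225) = (2464 + ((-43 + 1404)/(3*(-10 + 234)))*(-1/4443))/(-1330) = (2464 + ((⅓)*1361/224)*(-1/4443))*(-1/1330) = (2464 + ((⅓)*(1/224)*1361)*(-1/4443))*(-1/1330) = (2464 + (1361/672)*(-1/4443))*(-1/1330) = (2464 - 1361/2985696)*(-1/1330) = (7356753583/2985696)*(-1/1330) = -387197557/208998720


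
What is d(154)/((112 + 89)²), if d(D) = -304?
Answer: -304/40401 ≈ -0.0075246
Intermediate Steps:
d(154)/((112 + 89)²) = -304/(112 + 89)² = -304/(201²) = -304/40401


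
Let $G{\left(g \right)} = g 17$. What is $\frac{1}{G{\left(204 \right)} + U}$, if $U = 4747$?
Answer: $\frac{1}{8215} \approx 0.00012173$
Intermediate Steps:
$G{\left(g \right)} = 17 g$
$\frac{1}{G{\left(204 \right)} + U} = \frac{1}{17 \cdot 204 + 4747} = \frac{1}{3468 + 4747} = \frac{1}{8215}$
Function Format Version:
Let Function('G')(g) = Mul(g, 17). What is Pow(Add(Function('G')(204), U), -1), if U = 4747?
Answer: Rational(1, 8215) ≈ 0.00012173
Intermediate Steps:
Function('G')(g) = Mul(17, g)
Pow(Add(Function('G')(204), U), -1) = Pow(Add(Mul(17, 204), 4747), -1) = Pow(Add(3468, 4747), -1) = Pow(8215, -1) = Rational(1, 8215)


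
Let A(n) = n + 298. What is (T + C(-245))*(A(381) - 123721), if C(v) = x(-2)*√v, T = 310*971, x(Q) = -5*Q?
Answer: -37036872420 - 8612940*I*√5 ≈ -3.7037e+10 - 1.9259e+7*I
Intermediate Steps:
T = 301010
C(v) = 10*√v (C(v) = (-5*(-2))*√v = 10*√v)
A(n) = 298 + n
(T + C(-245))*(A(381) - 123721) = (301010 + 10*√(-245))*((298 + 381) - 123721) = (301010 + 10*(7*I*√5))*(679 - 123721) = (301010 + 70*I*√5)*(-123042) = -37036872420 - 8612940*I*√5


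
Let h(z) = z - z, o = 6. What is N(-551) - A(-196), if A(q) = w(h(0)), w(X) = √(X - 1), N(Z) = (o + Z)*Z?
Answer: 300295 - I ≈ 3.003e+5 - 1.0*I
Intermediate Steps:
N(Z) = Z*(6 + Z) (N(Z) = (6 + Z)*Z = Z*(6 + Z))
h(z) = 0
w(X) = √(-1 + X)
A(q) = I (A(q) = √(-1 + 0) = √(-1) = I)
N(-551) - A(-196) = -551*(6 - 551) - I = -551*(-545) - I = 300295 - I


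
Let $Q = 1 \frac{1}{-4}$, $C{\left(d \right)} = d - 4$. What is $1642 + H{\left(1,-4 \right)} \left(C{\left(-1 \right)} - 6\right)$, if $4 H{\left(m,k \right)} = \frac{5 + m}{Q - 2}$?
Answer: $\frac{4948}{3} \approx 1649.3$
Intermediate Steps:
$C{\left(d \right)} = -4 + d$
$Q = - \frac{1}{4}$ ($Q = 1 \left(- \frac{1}{4}\right) = - \frac{1}{4} \approx -0.25$)
$H{\left(m,k \right)} = - \frac{5}{9} - \frac{m}{9}$ ($H{\left(m,k \right)} = \frac{\left(5 + m\right) \frac{1}{- \frac{1}{4} - 2}}{4} = \frac{\left(5 + m\right) \frac{1}{- \frac{9}{4}}}{4} = \frac{\left(5 + m\right) \left(- \frac{4}{9}\right)}{4} = \frac{- \frac{20}{9} - \frac{4 m}{9}}{4} = - \frac{5}{9} - \frac{m}{9}$)
$1642 + H{\left(1,-4 \right)} \left(C{\left(-1 \right)} - 6\right) = 1642 + \left(- \frac{5}{9} - \frac{1}{9}\right) \left(\left(-4 - 1\right) - 6\right) = 1642 + \left(- \frac{5}{9} - \frac{1}{9}\right) \left(-5 - 6\right) = 1642 - - \frac{22}{3} = 1642 + \frac{22}{3} = \frac{4948}{3}$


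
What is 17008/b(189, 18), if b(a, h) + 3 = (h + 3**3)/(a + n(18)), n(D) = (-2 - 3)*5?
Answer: -2789312/447 ≈ -6240.1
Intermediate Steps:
n(D) = -25 (n(D) = -5*5 = -25)
b(a, h) = -3 + (27 + h)/(-25 + a) (b(a, h) = -3 + (h + 3**3)/(a - 25) = -3 + (h + 27)/(-25 + a) = -3 + (27 + h)/(-25 + a))
17008/b(189, 18) = 17008/(((102 + 18 - 3*189)/(-25 + 189))) = 17008/(((102 + 18 - 567)/164)) = 17008/(((1/164)*(-447))) = 17008/(-447/164) = 17008*(-164/447) = -2789312/447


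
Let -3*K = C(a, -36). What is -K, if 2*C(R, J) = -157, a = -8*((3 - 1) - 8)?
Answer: -157/6 ≈ -26.167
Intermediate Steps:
a = 48 (a = -8*(2 - 8) = -8*(-6) = 48)
C(R, J) = -157/2 (C(R, J) = (½)*(-157) = -157/2)
K = 157/6 (K = -⅓*(-157/2) = 157/6 ≈ 26.167)
-K = -1*157/6 = -157/6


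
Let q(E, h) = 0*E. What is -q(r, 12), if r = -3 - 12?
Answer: 0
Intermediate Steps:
r = -15
q(E, h) = 0
-q(r, 12) = -1*0 = 0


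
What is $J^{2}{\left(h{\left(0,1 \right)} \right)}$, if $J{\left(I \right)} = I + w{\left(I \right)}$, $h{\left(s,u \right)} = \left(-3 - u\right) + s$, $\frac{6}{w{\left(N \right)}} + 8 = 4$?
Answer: $\frac{121}{4} \approx 30.25$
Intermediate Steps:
$w{\left(N \right)} = - \frac{3}{2}$ ($w{\left(N \right)} = \frac{6}{-8 + 4} = \frac{6}{-4} = 6 \left(- \frac{1}{4}\right) = - \frac{3}{2}$)
$h{\left(s,u \right)} = -3 + s - u$
$J{\left(I \right)} = - \frac{3}{2} + I$ ($J{\left(I \right)} = I - \frac{3}{2} = - \frac{3}{2} + I$)
$J^{2}{\left(h{\left(0,1 \right)} \right)} = \left(- \frac{3}{2} - 4\right)^{2} = \left(- \frac{11}{2}\right)^{2} = \frac{121}{4}$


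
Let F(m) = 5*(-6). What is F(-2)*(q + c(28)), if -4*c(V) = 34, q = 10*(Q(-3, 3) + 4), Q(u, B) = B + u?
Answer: -945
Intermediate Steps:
F(m) = -30
q = 40 (q = 10*((3 - 3) + 4) = 10*(0 + 4) = 10*4 = 40)
c(V) = -17/2 (c(V) = -1/4*34 = -17/2)
F(-2)*(q + c(28)) = -30*(40 - 17/2) = -30*63/2 = -945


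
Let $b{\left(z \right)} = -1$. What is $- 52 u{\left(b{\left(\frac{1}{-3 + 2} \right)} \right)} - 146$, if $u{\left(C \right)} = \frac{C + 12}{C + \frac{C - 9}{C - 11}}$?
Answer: $3286$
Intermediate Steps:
$u{\left(C \right)} = \frac{12 + C}{C + \frac{-9 + C}{-11 + C}}$
$- 52 u{\left(b{\left(\frac{1}{-3 + 2} \right)} \right)} - 146 = - 52 \frac{132 - -1 - \left(-1\right)^{2}}{9 - \left(-1\right)^{2} + 10 \left(-1\right)} - 146 = - 52 \frac{132 + 1 - 1}{9 - 1 - 10} - 146 = - 52 \frac{1}{-2} \cdot 132 - 146 = - 52 \left(\left(- \frac{1}{2}\right) 132\right) - 146 = \left(-52\right) \left(-66\right) - 146 = 3432 - 146 = 3286$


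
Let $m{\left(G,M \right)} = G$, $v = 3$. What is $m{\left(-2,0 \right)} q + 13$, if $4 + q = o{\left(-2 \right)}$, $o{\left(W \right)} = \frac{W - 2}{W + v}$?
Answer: $29$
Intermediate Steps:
$o{\left(W \right)} = \frac{-2 + W}{3 + W}$ ($o{\left(W \right)} = \frac{W - 2}{W + 3} = \frac{-2 + W}{3 + W}$)
$q = -8$ ($q = -4 + \frac{-2 - 2}{3 - 2} = -4 + 1^{-1} \left(-4\right) = -4 + 1 \left(-4\right) = -4 - 4 = -8$)
$m{\left(-2,0 \right)} q + 13 = \left(-2\right) \left(-8\right) + 13 = 16 + 13 = 29$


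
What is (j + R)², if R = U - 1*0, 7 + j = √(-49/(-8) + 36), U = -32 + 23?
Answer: (64 - √674)²/16 ≈ 90.433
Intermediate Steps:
U = -9
j = -7 + √674/4 (j = -7 + √(-49/(-8) + 36) = -7 + √(-49*(-⅛) + 36) = -7 + √(49/8 + 36) = -7 + √(337/8) = -7 + √674/4 ≈ -0.50962)
R = -9 (R = -9 - 1*0 = -9 + 0 = -9)
(j + R)² = ((-7 + √674/4) - 9)² = (-16 + √674/4)²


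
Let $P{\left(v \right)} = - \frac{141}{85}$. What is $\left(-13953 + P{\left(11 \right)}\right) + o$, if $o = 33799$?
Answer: $\frac{1686769}{85} \approx 19844.0$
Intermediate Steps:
$P{\left(v \right)} = - \frac{141}{85}$ ($P{\left(v \right)} = \left(-141\right) \frac{1}{85} = - \frac{141}{85}$)
$\left(-13953 + P{\left(11 \right)}\right) + o = \left(-13953 - \frac{141}{85}\right) + 33799 = - \frac{1186146}{85} + 33799 = \frac{1686769}{85}$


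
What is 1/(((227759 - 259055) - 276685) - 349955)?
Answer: -1/657936 ≈ -1.5199e-6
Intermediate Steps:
1/(((227759 - 259055) - 276685) - 349955) = 1/((-31296 - 276685) - 349955) = 1/(-307981 - 349955) = 1/(-657936) = -1/657936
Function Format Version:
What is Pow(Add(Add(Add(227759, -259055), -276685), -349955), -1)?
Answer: Rational(-1, 657936) ≈ -1.5199e-6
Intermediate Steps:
Pow(Add(Add(Add(227759, -259055), -276685), -349955), -1) = Pow(Add(Add(-31296, -276685), -349955), -1) = Pow(Add(-307981, -349955), -1) = Pow(-657936, -1) = Rational(-1, 657936)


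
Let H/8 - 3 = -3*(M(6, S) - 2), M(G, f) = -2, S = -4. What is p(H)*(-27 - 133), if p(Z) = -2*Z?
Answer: 38400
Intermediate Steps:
H = 120 (H = 24 + 8*(-3*(-2 - 2)) = 24 + 8*(-3*(-4)) = 24 + 8*12 = 24 + 96 = 120)
p(H)*(-27 - 133) = (-2*120)*(-27 - 133) = -240*(-160) = 38400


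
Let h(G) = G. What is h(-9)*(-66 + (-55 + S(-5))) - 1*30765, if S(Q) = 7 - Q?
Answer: -29784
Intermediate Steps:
h(-9)*(-66 + (-55 + S(-5))) - 1*30765 = -9*(-66 + (-55 + (7 - 1*(-5)))) - 1*30765 = -9*(-66 + (-55 + (7 + 5))) - 30765 = -9*(-66 + (-55 + 12)) - 30765 = -9*(-66 - 43) - 30765 = -9*(-109) - 30765 = 981 - 30765 = -29784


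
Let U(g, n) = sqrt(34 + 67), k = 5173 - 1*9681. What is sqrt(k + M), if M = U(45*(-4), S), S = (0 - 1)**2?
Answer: sqrt(-4508 + sqrt(101)) ≈ 67.067*I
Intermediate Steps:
S = 1 (S = (-1)**2 = 1)
k = -4508 (k = 5173 - 9681 = -4508)
U(g, n) = sqrt(101)
M = sqrt(101) ≈ 10.050
sqrt(k + M) = sqrt(-4508 + sqrt(101))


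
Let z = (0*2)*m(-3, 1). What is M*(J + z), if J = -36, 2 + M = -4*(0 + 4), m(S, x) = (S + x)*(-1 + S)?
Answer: 648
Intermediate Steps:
m(S, x) = (-1 + S)*(S + x)
M = -18 (M = -2 - 4*(0 + 4) = -2 - 4*4 = -2 - 16 = -18)
z = 0 (z = (0*2)*((-3)² - 1*(-3) - 1*1 - 3*1) = 0*(9 + 3 - 1 - 3) = 0*8 = 0)
M*(J + z) = -18*(-36 + 0) = -18*(-36) = 648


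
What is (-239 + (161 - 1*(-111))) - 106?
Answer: -73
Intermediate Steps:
(-239 + (161 - 1*(-111))) - 106 = (-239 + (161 + 111)) - 106 = (-239 + 272) - 106 = 33 - 106 = -73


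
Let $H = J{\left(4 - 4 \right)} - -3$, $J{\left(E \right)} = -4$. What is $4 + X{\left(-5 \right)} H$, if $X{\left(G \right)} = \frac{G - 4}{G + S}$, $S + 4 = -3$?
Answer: $\frac{13}{4} \approx 3.25$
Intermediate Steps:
$S = -7$ ($S = -4 - 3 = -7$)
$H = -1$ ($H = -4 - -3 = -4 + 3 = -1$)
$X{\left(G \right)} = \frac{-4 + G}{-7 + G}$ ($X{\left(G \right)} = \frac{G - 4}{G - 7} = \frac{-4 + G}{-7 + G}$)
$4 + X{\left(-5 \right)} H = 4 + \frac{-4 - 5}{-7 - 5} \left(-1\right) = 4 + \frac{1}{-12} \left(-9\right) \left(-1\right) = 4 + \left(- \frac{1}{12}\right) \left(-9\right) \left(-1\right) = 4 + \frac{3}{4} \left(-1\right) = 4 - \frac{3}{4} = \frac{13}{4}$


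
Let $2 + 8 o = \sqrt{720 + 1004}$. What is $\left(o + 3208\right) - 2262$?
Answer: $\frac{3783}{4} + \frac{\sqrt{431}}{4} \approx 950.94$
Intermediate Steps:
$o = - \frac{1}{4} + \frac{\sqrt{431}}{4}$ ($o = - \frac{1}{4} + \frac{\sqrt{720 + 1004}}{8} = - \frac{1}{4} + \frac{\sqrt{1724}}{8} = - \frac{1}{4} + \frac{2 \sqrt{431}}{8} = - \frac{1}{4} + \frac{\sqrt{431}}{4} \approx 4.9401$)
$\left(o + 3208\right) - 2262 = \left(\left(- \frac{1}{4} + \frac{\sqrt{431}}{4}\right) + 3208\right) - 2262 = \left(\frac{12831}{4} + \frac{\sqrt{431}}{4}\right) - 2262 = \frac{3783}{4} + \frac{\sqrt{431}}{4}$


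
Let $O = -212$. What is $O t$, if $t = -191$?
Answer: $40492$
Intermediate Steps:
$O t = \left(-212\right) \left(-191\right) = 40492$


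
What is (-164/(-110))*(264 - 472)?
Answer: -17056/55 ≈ -310.11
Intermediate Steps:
(-164/(-110))*(264 - 472) = -164*(-1/110)*(-208) = (82/55)*(-208) = -17056/55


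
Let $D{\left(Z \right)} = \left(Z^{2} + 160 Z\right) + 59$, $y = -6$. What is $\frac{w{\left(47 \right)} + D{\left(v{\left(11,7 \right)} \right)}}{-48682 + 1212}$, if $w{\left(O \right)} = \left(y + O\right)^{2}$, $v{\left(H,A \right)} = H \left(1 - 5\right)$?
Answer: $\frac{1682}{23735} \approx 0.070866$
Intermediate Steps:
$v{\left(H,A \right)} = - 4 H$ ($v{\left(H,A \right)} = H \left(-4\right) = - 4 H$)
$D{\left(Z \right)} = 59 + Z^{2} + 160 Z$
$w{\left(O \right)} = \left(-6 + O\right)^{2}$
$\frac{w{\left(47 \right)} + D{\left(v{\left(11,7 \right)} \right)}}{-48682 + 1212} = \frac{\left(-6 + 47\right)^{2} + \left(59 + \left(\left(-4\right) 11\right)^{2} + 160 \left(\left(-4\right) 11\right)\right)}{-48682 + 1212} = \frac{41^{2} + \left(59 + \left(-44\right)^{2} + 160 \left(-44\right)\right)}{-47470} = \left(1681 + \left(59 + 1936 - 7040\right)\right) \left(- \frac{1}{47470}\right) = \left(1681 - 5045\right) \left(- \frac{1}{47470}\right) = \left(-3364\right) \left(- \frac{1}{47470}\right) = \frac{1682}{23735}$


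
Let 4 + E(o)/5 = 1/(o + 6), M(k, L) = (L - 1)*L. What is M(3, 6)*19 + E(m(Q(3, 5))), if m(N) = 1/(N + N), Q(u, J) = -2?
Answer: 12670/23 ≈ 550.87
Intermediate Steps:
m(N) = 1/(2*N)
M(k, L) = L*(-1 + L) (M(k, L) = (-1 + L)*L = L*(-1 + L))
E(o) = -20 + 5/(6 + o) (E(o) = -20 + 5/(o + 6) = -20 + 5/(6 + o))
M(3, 6)*19 + E(m(Q(3, 5))) = (6*(-1 + 6))*19 + 5*(-23 - 2/(-2))/(6 + (1/2)/(-2)) = (6*5)*19 + 5*(-23 - 2*(-1)/2)/(6 + (1/2)*(-1/2)) = 30*19 + 5*(-23 - 4*(-1/4))/(6 - 1/4) = 570 + 5*(-23 + 1)/(23/4) = 570 + 5*(4/23)*(-22) = 570 - 440/23 = 12670/23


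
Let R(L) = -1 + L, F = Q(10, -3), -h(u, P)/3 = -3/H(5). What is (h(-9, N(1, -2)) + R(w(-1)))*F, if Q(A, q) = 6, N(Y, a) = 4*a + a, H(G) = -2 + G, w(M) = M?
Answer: 6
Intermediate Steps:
N(Y, a) = 5*a
h(u, P) = 3 (h(u, P) = -(-9)/(-2 + 5) = -(-9)/3 = -3*(-1) = 3)
F = 6
(h(-9, N(1, -2)) + R(w(-1)))*F = (3 + (-1 - 1))*6 = (3 - 2)*6 = 1*6 = 6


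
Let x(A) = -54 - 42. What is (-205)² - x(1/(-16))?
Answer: 42121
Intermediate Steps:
x(A) = -96
(-205)² - x(1/(-16)) = (-205)² - 1*(-96) = 42025 + 96 = 42121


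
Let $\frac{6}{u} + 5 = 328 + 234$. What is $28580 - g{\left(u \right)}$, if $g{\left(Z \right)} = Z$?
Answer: $\frac{15919054}{557} \approx 28580.0$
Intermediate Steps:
$u = \frac{6}{557}$ ($u = \frac{6}{-5 + \left(328 + 234\right)} = \frac{6}{-5 + 562} = \frac{6}{557} \approx 0.010772$)
$28580 - g{\left(u \right)} = 28580 - \frac{6}{557} = \frac{15919054}{557}$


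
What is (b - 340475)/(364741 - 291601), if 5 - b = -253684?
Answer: -43393/36570 ≈ -1.1866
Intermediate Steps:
b = 253689 (b = 5 - 1*(-253684) = 5 + 253684 = 253689)
(b - 340475)/(364741 - 291601) = (253689 - 340475)/(364741 - 291601) = -86786/73140 = -86786*1/73140 = -43393/36570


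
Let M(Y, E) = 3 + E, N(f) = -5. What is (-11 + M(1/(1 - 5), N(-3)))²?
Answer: 169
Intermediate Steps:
(-11 + M(1/(1 - 5), N(-3)))² = (-11 + (3 - 5))² = (-11 - 2)² = (-13)² = 169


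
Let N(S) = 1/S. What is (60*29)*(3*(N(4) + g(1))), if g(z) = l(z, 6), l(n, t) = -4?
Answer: -19575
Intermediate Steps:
N(S) = 1/S
g(z) = -4
(60*29)*(3*(N(4) + g(1))) = (60*29)*(3*(1/4 - 4)) = 1740*(3*(¼ - 4)) = 1740*(3*(-15/4)) = 1740*(-45/4) = -19575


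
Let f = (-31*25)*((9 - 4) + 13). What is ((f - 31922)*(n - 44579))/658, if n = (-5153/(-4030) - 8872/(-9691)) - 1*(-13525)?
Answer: 295903654023028/136691555 ≈ 2.1648e+6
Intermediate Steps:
n = 528300915133/39054730 (n = (-5153*(-1/4030) - 8872*(-1/9691)) + 13525 = (5153/4030 + 8872/9691) + 13525 = 85691883/39054730 + 13525 = 528300915133/39054730 ≈ 13527.)
f = -13950 (f = -775*(5 + 13) = -775*18 = -13950)
((f - 31922)*(n - 44579))/658 = ((-13950 - 31922)*(528300915133/39054730 - 44579))/658 = -45872*(-1212719893537/39054730)*(1/658) = (27814943478164632/19527365)*(1/658) = 295903654023028/136691555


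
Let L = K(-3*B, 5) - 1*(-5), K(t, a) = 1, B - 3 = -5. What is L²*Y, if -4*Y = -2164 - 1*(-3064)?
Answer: -8100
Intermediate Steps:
Y = -225 (Y = -(-2164 - 1*(-3064))/4 = -(-2164 + 3064)/4 = -¼*900 = -225)
B = -2 (B = 3 - 5 = -2)
L = 6 (L = 1 - 1*(-5) = 1 + 5 = 6)
L²*Y = 6²*(-225) = 36*(-225) = -8100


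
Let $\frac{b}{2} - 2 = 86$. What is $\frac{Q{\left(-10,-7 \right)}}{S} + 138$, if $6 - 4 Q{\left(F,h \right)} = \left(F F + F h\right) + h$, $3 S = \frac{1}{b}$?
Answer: $-20586$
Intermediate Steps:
$b = 176$ ($b = 4 + 2 \cdot 86 = 4 + 172 = 176$)
$S = \frac{1}{528}$ ($S = \frac{1}{3 \cdot 176} = \frac{1}{3} \cdot \frac{1}{176} = \frac{1}{528} \approx 0.0018939$)
$Q{\left(F,h \right)} = \frac{3}{2} - \frac{h}{4} - \frac{F^{2}}{4} - \frac{F h}{4}$ ($Q{\left(F,h \right)} = \frac{3}{2} - \frac{\left(F F + F h\right) + h}{4} = \frac{3}{2} - \frac{\left(F^{2} + F h\right) + h}{4} = \frac{3}{2} - \frac{h + F^{2} + F h}{4} = \frac{3}{2} - \left(\frac{h}{4} + \frac{F^{2}}{4} + \frac{F h}{4}\right) = \frac{3}{2} - \frac{h}{4} - \frac{F^{2}}{4} - \frac{F h}{4}$)
$\frac{Q{\left(-10,-7 \right)}}{S} + 138 = \frac{1}{\frac{1}{528}} \left(\frac{3}{2} - - \frac{7}{4} - \frac{\left(-10\right)^{2}}{4} - \left(- \frac{5}{2}\right) \left(-7\right)\right) + 138 = 528 \left(\frac{3}{2} + \frac{7}{4} - 25 - \frac{35}{2}\right) + 138 = 528 \left(- \frac{157}{4}\right) + 138 = -20724 + 138 = -20586$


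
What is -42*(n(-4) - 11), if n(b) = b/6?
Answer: 490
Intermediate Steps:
n(b) = b/6 (n(b) = b*(⅙) = b/6)
-42*(n(-4) - 11) = -42*((⅙)*(-4) - 11) = -42*(-⅔ - 11) = -42*(-35/3) = 490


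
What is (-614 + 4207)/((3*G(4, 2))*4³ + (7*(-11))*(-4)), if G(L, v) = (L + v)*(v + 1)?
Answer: 3593/3764 ≈ 0.95457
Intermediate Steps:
G(L, v) = (1 + v)*(L + v) (G(L, v) = (L + v)*(1 + v) = (1 + v)*(L + v))
(-614 + 4207)/((3*G(4, 2))*4³ + (7*(-11))*(-4)) = (-614 + 4207)/((3*(4 + 2 + 2² + 4*2))*4³ + (7*(-11))*(-4)) = 3593/((3*(4 + 2 + 4 + 8))*64 - 77*(-4)) = 3593/((3*18)*64 + 308) = 3593/(54*64 + 308) = 3593/(3456 + 308) = 3593/3764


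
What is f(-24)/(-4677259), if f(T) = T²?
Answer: -576/4677259 ≈ -0.00012315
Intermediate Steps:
f(-24)/(-4677259) = (-24)²/(-4677259) = 576*(-1/4677259) = -576/4677259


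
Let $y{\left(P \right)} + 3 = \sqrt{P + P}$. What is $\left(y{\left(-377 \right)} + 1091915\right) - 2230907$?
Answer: $-1138995 + i \sqrt{754} \approx -1.139 \cdot 10^{6} + 27.459 i$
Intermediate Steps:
$y{\left(P \right)} = -3 + \sqrt{2} \sqrt{P}$ ($y{\left(P \right)} = -3 + \sqrt{P + P} = -3 + \sqrt{2 P} = -3 + \sqrt{2} \sqrt{P}$)
$\left(y{\left(-377 \right)} + 1091915\right) - 2230907 = \left(\left(-3 + \sqrt{2} \sqrt{-377}\right) + 1091915\right) - 2230907 = \left(\left(-3 + \sqrt{2} i \sqrt{377}\right) + 1091915\right) - 2230907 = \left(\left(-3 + i \sqrt{754}\right) + 1091915\right) - 2230907 = \left(1091912 + i \sqrt{754}\right) - 2230907 = -1138995 + i \sqrt{754}$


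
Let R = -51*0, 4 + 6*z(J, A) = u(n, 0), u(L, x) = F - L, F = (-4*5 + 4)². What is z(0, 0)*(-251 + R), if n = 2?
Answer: -31375/3 ≈ -10458.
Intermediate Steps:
F = 256 (F = (-20 + 4)² = (-16)² = 256)
u(L, x) = 256 - L
z(J, A) = 125/3 (z(J, A) = -⅔ + (256 - 1*2)/6 = -⅔ + (256 - 2)/6 = -⅔ + (⅙)*254 = -⅔ + 127/3 = 125/3)
R = 0
z(0, 0)*(-251 + R) = 125*(-251 + 0)/3 = (125/3)*(-251) = -31375/3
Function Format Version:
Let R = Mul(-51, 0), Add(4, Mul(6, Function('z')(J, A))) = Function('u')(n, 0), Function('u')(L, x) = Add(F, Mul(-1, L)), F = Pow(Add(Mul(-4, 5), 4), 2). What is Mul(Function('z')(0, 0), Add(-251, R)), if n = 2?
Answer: Rational(-31375, 3) ≈ -10458.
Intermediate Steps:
F = 256 (F = Pow(Add(-20, 4), 2) = Pow(-16, 2) = 256)
Function('u')(L, x) = Add(256, Mul(-1, L))
Function('z')(J, A) = Rational(125, 3) (Function('z')(J, A) = Add(Rational(-2, 3), Mul(Rational(1, 6), Add(256, Mul(-1, 2)))) = Add(Rational(-2, 3), Mul(Rational(1, 6), Add(256, -2))) = Add(Rational(-2, 3), Mul(Rational(1, 6), 254)) = Add(Rational(-2, 3), Rational(127, 3)) = Rational(125, 3))
R = 0
Mul(Function('z')(0, 0), Add(-251, R)) = Mul(Rational(125, 3), Add(-251, 0)) = Mul(Rational(125, 3), -251) = Rational(-31375, 3)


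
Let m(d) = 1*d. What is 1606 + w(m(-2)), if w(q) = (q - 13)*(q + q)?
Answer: 1666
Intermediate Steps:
m(d) = d
w(q) = 2*q*(-13 + q) (w(q) = (-13 + q)*(2*q) = 2*q*(-13 + q))
1606 + w(m(-2)) = 1606 + 2*(-2)*(-13 - 2) = 1606 + 2*(-2)*(-15) = 1606 + 60 = 1666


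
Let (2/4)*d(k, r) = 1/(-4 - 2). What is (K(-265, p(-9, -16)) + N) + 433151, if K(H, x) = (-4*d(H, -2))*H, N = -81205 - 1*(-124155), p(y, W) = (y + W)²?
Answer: 1427243/3 ≈ 4.7575e+5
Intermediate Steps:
p(y, W) = (W + y)²
N = 42950 (N = -81205 + 124155 = 42950)
d(k, r) = -⅓ (d(k, r) = 2/(-4 - 2) = 2/(-6) = 2*(-⅙) = -⅓)
K(H, x) = 4*H/3 (K(H, x) = (-4*(-⅓))*H = 4*H/3)
(K(-265, p(-9, -16)) + N) + 433151 = ((4/3)*(-265) + 42950) + 433151 = (-1060/3 + 42950) + 433151 = 127790/3 + 433151 = 1427243/3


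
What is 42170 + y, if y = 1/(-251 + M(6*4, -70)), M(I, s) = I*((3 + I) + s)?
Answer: 54104109/1283 ≈ 42170.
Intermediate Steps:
M(I, s) = I*(3 + I + s)
y = -1/1283 (y = 1/(-251 + (6*4)*(3 + 6*4 - 70)) = 1/(-251 + 24*(3 + 24 - 70)) = 1/(-251 + 24*(-43)) = 1/(-251 - 1032) = 1/(-1283) = -1/1283 ≈ -0.00077942)
42170 + y = 42170 - 1/1283 = 54104109/1283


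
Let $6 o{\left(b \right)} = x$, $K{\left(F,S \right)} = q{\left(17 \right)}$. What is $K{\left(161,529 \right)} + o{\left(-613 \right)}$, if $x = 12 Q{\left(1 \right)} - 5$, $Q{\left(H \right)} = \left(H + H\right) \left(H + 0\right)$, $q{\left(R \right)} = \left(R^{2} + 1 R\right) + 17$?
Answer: $\frac{1957}{6} \approx 326.17$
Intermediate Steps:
$q{\left(R \right)} = 17 + R + R^{2}$ ($q{\left(R \right)} = \left(R^{2} + R\right) + 17 = \left(R + R^{2}\right) + 17 = 17 + R + R^{2}$)
$Q{\left(H \right)} = 2 H^{2}$ ($Q{\left(H \right)} = 2 H H = 2 H^{2}$)
$K{\left(F,S \right)} = 323$ ($K{\left(F,S \right)} = 17 + 17 + 17^{2} = 17 + 17 + 289 = 323$)
$x = 19$ ($x = 12 \cdot 2 \cdot 1^{2} - 5 = 12 \cdot 2 \cdot 1 - 5 = 12 \cdot 2 - 5 = 24 - 5 = 19$)
$o{\left(b \right)} = \frac{19}{6}$ ($o{\left(b \right)} = \frac{1}{6} \cdot 19 = \frac{19}{6}$)
$K{\left(161,529 \right)} + o{\left(-613 \right)} = 323 + \frac{19}{6} = \frac{1957}{6}$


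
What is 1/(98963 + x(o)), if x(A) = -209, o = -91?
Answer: 1/98754 ≈ 1.0126e-5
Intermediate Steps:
1/(98963 + x(o)) = 1/(98963 - 209) = 1/98754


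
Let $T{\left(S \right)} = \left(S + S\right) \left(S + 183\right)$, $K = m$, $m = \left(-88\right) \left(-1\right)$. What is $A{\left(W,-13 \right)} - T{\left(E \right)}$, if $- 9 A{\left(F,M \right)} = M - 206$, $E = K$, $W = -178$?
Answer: $- \frac{143015}{3} \approx -47672.0$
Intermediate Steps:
$m = 88$
$K = 88$
$E = 88$
$A{\left(F,M \right)} = \frac{206}{9} - \frac{M}{9}$ ($A{\left(F,M \right)} = - \frac{M - 206}{9} = - \frac{-206 + M}{9} = \frac{206}{9} - \frac{M}{9}$)
$T{\left(S \right)} = 2 S \left(183 + S\right)$
$A{\left(W,-13 \right)} - T{\left(E \right)} = \left(\frac{206}{9} - - \frac{13}{9}\right) - 2 \cdot 88 \left(183 + 88\right) = \left(\frac{206}{9} + \frac{13}{9}\right) - 2 \cdot 88 \cdot 271 = \frac{73}{3} - 47696 = - \frac{143015}{3}$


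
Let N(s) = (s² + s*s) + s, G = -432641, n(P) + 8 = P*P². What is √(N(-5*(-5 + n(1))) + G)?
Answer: I*√425381 ≈ 652.21*I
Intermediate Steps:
n(P) = -8 + P³ (n(P) = -8 + P*P² = -8 + P³)
N(s) = s + 2*s² (N(s) = (s² + s²) + s = 2*s² + s = s + 2*s²)
√(N(-5*(-5 + n(1))) + G) = √((-5*(-5 + (-8 + 1³)))*(1 + 2*(-5*(-5 + (-8 + 1³)))) - 432641) = √((-5*(-5 + (-8 + 1)))*(1 + 2*(-5*(-5 + (-8 + 1)))) - 432641) = √((-5*(-5 - 7))*(1 + 2*(-5*(-5 - 7))) - 432641) = √((-5*(-12))*(1 + 2*(-5*(-12))) - 432641) = √(60*(1 + 2*60) - 432641) = √(60*(1 + 120) - 432641) = √(60*121 - 432641) = √(7260 - 432641) = √(-425381) = I*√425381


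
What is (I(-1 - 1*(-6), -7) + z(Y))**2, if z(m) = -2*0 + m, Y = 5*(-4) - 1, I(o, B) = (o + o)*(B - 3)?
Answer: 14641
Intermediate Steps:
I(o, B) = 2*o*(-3 + B) (I(o, B) = (2*o)*(-3 + B) = 2*o*(-3 + B))
Y = -21 (Y = -20 - 1 = -21)
z(m) = m (z(m) = 0 + m = m)
(I(-1 - 1*(-6), -7) + z(Y))**2 = (2*(-1 - 1*(-6))*(-3 - 7) - 21)**2 = (2*(-1 + 6)*(-10) - 21)**2 = (2*5*(-10) - 21)**2 = (-100 - 21)**2 = (-121)**2 = 14641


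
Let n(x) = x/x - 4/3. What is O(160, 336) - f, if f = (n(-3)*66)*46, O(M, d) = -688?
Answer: 324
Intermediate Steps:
n(x) = -⅓ (n(x) = 1 - 4*⅓ = 1 - 4/3 = -⅓)
f = -1012 (f = -⅓*66*46 = -22*46 = -1012)
O(160, 336) - f = -688 - 1*(-1012) = -688 + 1012 = 324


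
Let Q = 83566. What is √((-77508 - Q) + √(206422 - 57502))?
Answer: √(-161074 + 2*√37230) ≈ 400.86*I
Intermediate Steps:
√((-77508 - Q) + √(206422 - 57502)) = √((-77508 - 1*83566) + √(206422 - 57502)) = √((-77508 - 83566) + √148920) = √(-161074 + 2*√37230)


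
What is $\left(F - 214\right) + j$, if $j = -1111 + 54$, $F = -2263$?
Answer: $-3534$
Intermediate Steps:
$j = -1057$
$\left(F - 214\right) + j = \left(-2263 - 214\right) - 1057 = -2477 - 1057 = -3534$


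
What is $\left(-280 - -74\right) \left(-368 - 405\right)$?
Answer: $159238$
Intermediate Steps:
$\left(-280 - -74\right) \left(-368 - 405\right) = \left(-280 + \left(-170 + 244\right)\right) \left(-773\right) = \left(-280 + 74\right) \left(-773\right) = \left(-206\right) \left(-773\right) = 159238$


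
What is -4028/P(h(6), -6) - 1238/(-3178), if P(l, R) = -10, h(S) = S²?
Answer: 3203341/7945 ≈ 403.19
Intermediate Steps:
-4028/P(h(6), -6) - 1238/(-3178) = -4028/(-10) - 1238/(-3178) = -4028*(-⅒) - 1238*(-1/3178) = 2014/5 + 619/1589 = 3203341/7945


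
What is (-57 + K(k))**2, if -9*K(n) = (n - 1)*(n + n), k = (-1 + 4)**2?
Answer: 5329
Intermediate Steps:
k = 9 (k = 3**2 = 9)
K(n) = -2*n*(-1 + n)/9 (K(n) = -(n - 1)*(n + n)/9 = -(-1 + n)*2*n/9 = -2*n*(-1 + n)/9)
(-57 + K(k))**2 = (-57 + (2/9)*9*(1 - 1*9))**2 = (-57 + (2/9)*9*(1 - 9))**2 = (-57 + (2/9)*9*(-8))**2 = (-57 - 16)**2 = (-73)**2 = 5329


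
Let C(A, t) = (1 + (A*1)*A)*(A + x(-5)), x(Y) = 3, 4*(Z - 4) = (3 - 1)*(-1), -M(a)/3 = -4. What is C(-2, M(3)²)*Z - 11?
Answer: 13/2 ≈ 6.5000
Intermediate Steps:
M(a) = 12 (M(a) = -3*(-4) = 12)
Z = 7/2 (Z = 4 + ((3 - 1)*(-1))/4 = 4 + (2*(-1))/4 = 4 + (¼)*(-2) = 4 - ½ = 7/2 ≈ 3.5000)
C(A, t) = (1 + A²)*(3 + A) (C(A, t) = (1 + (A*1)*A)*(A + 3) = (1 + A*A)*(3 + A) = (1 + A²)*(3 + A))
C(-2, M(3)²)*Z - 11 = (3 - 2 + (-2)³ + 3*(-2)²)*(7/2) - 11 = (3 - 2 - 8 + 3*4)*(7/2) - 11 = (3 - 2 - 8 + 12)*(7/2) - 11 = 5*(7/2) - 11 = 35/2 - 11 = 13/2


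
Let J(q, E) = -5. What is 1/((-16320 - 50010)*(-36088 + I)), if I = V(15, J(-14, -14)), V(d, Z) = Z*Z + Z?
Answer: 1/2392390440 ≈ 4.1799e-10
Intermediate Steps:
V(d, Z) = Z + Z**2 (V(d, Z) = Z**2 + Z = Z + Z**2)
I = 20 (I = -5*(1 - 5) = -5*(-4) = 20)
1/((-16320 - 50010)*(-36088 + I)) = 1/((-16320 - 50010)*(-36088 + 20)) = 1/(-66330*(-36068)) = 1/2392390440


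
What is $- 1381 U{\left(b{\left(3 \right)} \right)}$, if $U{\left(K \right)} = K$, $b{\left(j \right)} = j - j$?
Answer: $0$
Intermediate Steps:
$b{\left(j \right)} = 0$
$- 1381 U{\left(b{\left(3 \right)} \right)} = \left(-1381\right) 0 = 0$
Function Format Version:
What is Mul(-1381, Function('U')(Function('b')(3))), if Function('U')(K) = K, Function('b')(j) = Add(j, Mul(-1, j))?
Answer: 0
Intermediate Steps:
Function('b')(j) = 0
Mul(-1381, Function('U')(Function('b')(3))) = Mul(-1381, 0) = 0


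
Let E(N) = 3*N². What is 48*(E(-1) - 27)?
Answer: -1152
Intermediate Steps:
48*(E(-1) - 27) = 48*(3*(-1)² - 27) = 48*(3*1 - 27) = 48*(3 - 27) = 48*(-24) = -1152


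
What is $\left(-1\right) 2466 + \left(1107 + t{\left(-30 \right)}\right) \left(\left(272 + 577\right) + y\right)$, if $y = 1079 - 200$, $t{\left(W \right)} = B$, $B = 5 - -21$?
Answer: $1955358$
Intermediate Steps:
$B = 26$ ($B = 5 + 21 = 26$)
$t{\left(W \right)} = 26$
$y = 879$
$\left(-1\right) 2466 + \left(1107 + t{\left(-30 \right)}\right) \left(\left(272 + 577\right) + y\right) = \left(-1\right) 2466 + \left(1107 + 26\right) \left(\left(272 + 577\right) + 879\right) = -2466 + 1133 \left(849 + 879\right) = -2466 + 1133 \cdot 1728 = -2466 + 1957824 = 1955358$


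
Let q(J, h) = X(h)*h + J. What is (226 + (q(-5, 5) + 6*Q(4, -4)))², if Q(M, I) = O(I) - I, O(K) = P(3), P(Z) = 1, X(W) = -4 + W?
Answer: 65536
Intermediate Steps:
O(K) = 1
q(J, h) = J + h*(-4 + h) (q(J, h) = (-4 + h)*h + J = h*(-4 + h) + J = J + h*(-4 + h))
Q(M, I) = 1 - I
(226 + (q(-5, 5) + 6*Q(4, -4)))² = (226 + ((-5 + 5*(-4 + 5)) + 6*(1 - 1*(-4))))² = (226 + ((-5 + 5*1) + 6*(1 + 4)))² = (226 + ((-5 + 5) + 6*5))² = (226 + (0 + 30))² = (226 + 30)² = 256² = 65536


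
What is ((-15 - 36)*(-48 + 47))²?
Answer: 2601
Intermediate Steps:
((-15 - 36)*(-48 + 47))² = (-51*(-1))² = 51² = 2601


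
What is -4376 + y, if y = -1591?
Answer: -5967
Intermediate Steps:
-4376 + y = -4376 - 1591 = -5967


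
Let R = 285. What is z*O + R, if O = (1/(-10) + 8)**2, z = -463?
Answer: -2861083/100 ≈ -28611.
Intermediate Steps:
O = 6241/100 (O = (-1/10 + 8)**2 = (79/10)**2 = 6241/100 ≈ 62.410)
z*O + R = -463*6241/100 + 285 = -2889583/100 + 285 = -2861083/100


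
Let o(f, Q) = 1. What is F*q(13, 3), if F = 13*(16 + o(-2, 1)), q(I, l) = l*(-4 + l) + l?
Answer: 0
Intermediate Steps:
q(I, l) = l + l*(-4 + l)
F = 221 (F = 13*(16 + 1) = 13*17 = 221)
F*q(13, 3) = 221*(3*(-3 + 3)) = 221*(3*0) = 221*0 = 0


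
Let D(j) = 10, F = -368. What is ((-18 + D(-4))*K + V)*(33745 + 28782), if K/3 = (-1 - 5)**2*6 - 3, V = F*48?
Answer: -1424114952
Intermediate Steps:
V = -17664 (V = -368*48 = -17664)
K = 639 (K = 3*((-1 - 5)**2*6 - 3) = 3*((-6)**2*6 - 3) = 3*(36*6 - 3) = 3*(216 - 3) = 3*213 = 639)
((-18 + D(-4))*K + V)*(33745 + 28782) = ((-18 + 10)*639 - 17664)*(33745 + 28782) = (-8*639 - 17664)*62527 = (-5112 - 17664)*62527 = -22776*62527 = -1424114952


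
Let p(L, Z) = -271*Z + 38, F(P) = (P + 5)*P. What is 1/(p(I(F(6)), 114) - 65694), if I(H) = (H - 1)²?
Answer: -1/96550 ≈ -1.0357e-5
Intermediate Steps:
F(P) = P*(5 + P) (F(P) = (5 + P)*P = P*(5 + P))
I(H) = (-1 + H)²
p(L, Z) = 38 - 271*Z
1/(p(I(F(6)), 114) - 65694) = 1/((38 - 271*114) - 65694) = 1/((38 - 30894) - 65694) = 1/(-30856 - 65694) = 1/(-96550) = -1/96550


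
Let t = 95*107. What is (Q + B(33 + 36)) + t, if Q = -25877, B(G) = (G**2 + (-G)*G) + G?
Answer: -15643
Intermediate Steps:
t = 10165
B(G) = G (B(G) = (G**2 - G**2) + G = 0 + G = G)
(Q + B(33 + 36)) + t = (-25877 + (33 + 36)) + 10165 = (-25877 + 69) + 10165 = -25808 + 10165 = -15643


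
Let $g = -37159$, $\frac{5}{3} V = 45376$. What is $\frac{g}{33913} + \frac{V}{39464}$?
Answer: $- \frac{339463127}{836464145} \approx -0.40583$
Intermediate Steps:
$V = \frac{136128}{5}$ ($V = \frac{3}{5} \cdot 45376 = \frac{136128}{5} \approx 27226.0$)
$\frac{g}{33913} + \frac{V}{39464} = - \frac{37159}{33913} + \frac{136128}{5 \cdot 39464} = \left(-37159\right) \frac{1}{33913} + \frac{136128}{5} \cdot \frac{1}{39464} = - \frac{37159}{33913} + \frac{17016}{24665} = - \frac{339463127}{836464145}$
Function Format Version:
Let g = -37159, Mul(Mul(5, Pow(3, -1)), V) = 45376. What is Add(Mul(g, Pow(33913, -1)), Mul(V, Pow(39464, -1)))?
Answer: Rational(-339463127, 836464145) ≈ -0.40583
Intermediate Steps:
V = Rational(136128, 5) (V = Mul(Rational(3, 5), 45376) = Rational(136128, 5) ≈ 27226.)
Add(Mul(g, Pow(33913, -1)), Mul(V, Pow(39464, -1))) = Add(Mul(-37159, Pow(33913, -1)), Mul(Rational(136128, 5), Pow(39464, -1))) = Add(Mul(-37159, Rational(1, 33913)), Mul(Rational(136128, 5), Rational(1, 39464))) = Add(Rational(-37159, 33913), Rational(17016, 24665)) = Rational(-339463127, 836464145)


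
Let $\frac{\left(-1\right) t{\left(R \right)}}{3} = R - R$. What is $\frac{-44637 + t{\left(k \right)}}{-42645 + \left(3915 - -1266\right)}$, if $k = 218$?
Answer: $\frac{14879}{12488} \approx 1.1915$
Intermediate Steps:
$t{\left(R \right)} = 0$ ($t{\left(R \right)} = - 3 \left(R - R\right) = \left(-3\right) 0 = 0$)
$\frac{-44637 + t{\left(k \right)}}{-42645 + \left(3915 - -1266\right)} = \frac{-44637 + 0}{-42645 + \left(3915 - -1266\right)} = - \frac{44637}{-42645 + \left(3915 + 1266\right)} = - \frac{44637}{-42645 + 5181} = - \frac{44637}{-37464} = \left(-44637\right) \left(- \frac{1}{37464}\right) = \frac{14879}{12488}$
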